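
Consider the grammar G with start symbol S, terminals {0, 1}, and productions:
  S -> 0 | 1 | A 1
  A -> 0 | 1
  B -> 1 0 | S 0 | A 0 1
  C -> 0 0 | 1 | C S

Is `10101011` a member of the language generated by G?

no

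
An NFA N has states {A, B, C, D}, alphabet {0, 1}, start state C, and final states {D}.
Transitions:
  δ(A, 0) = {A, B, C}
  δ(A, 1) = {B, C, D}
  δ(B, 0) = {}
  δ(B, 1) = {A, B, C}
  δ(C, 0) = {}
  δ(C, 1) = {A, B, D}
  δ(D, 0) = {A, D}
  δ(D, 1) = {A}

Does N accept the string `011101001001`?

rejected

Start: {C}
read 0: {}
The reachable set is empty and stays empty for the remaining 11 symbols.
Reachable ∩ accepting = {} — empty.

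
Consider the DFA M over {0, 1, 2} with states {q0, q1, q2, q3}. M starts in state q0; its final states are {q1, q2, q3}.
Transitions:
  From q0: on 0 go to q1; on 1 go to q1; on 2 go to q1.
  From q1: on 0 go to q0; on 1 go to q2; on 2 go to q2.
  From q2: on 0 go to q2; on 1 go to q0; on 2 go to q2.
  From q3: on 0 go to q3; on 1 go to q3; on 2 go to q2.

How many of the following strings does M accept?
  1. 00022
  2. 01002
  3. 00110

3

00022: accepted
01002: accepted
00110: accepted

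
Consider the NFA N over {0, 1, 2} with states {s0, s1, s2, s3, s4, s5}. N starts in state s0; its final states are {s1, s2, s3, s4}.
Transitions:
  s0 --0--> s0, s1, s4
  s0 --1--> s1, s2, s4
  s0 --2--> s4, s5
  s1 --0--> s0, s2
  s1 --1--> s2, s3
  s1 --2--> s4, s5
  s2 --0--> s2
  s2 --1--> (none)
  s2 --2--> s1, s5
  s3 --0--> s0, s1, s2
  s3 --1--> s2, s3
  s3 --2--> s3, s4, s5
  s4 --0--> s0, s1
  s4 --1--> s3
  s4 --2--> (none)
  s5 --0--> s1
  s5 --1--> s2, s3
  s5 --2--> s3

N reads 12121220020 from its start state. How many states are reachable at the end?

3

Start: {s0}
read 1: {s1, s2, s4}
read 2: {s1, s4, s5}
read 1: {s2, s3}
read 2: {s1, s3, s4, s5}
read 1: {s2, s3}
read 2: {s1, s3, s4, s5}
read 2: {s3, s4, s5}
read 0: {s0, s1, s2}
read 0: {s0, s1, s2, s4}
read 2: {s1, s4, s5}
read 0: {s0, s1, s2}
Final reachable set {s0, s1, s2} has 3 states.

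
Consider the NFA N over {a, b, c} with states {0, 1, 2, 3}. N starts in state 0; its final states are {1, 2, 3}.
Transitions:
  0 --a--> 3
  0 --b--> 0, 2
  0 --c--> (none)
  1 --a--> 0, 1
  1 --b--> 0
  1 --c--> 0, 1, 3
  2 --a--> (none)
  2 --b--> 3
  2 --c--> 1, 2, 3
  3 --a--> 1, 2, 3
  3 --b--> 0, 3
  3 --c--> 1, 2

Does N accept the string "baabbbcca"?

Start: {0}
read b: {0, 2}
read a: {3}
read a: {1, 2, 3}
read b: {0, 3}
read b: {0, 2, 3}
read b: {0, 2, 3}
read c: {1, 2, 3}
read c: {0, 1, 2, 3}
read a: {0, 1, 2, 3}
Reachable ∩ accepting = {1, 2, 3} — nonempty.

accepted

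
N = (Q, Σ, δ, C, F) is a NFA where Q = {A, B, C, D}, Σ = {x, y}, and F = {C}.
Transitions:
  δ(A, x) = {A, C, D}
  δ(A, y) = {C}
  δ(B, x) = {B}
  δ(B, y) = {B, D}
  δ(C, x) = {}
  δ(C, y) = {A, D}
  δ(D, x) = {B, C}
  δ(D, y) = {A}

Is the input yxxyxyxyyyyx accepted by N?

accepted

Start: {C}
read y: {A, D}
read x: {A, B, C, D}
read x: {A, B, C, D}
read y: {A, B, C, D}
read x: {A, B, C, D}
read y: {A, B, C, D}
read x: {A, B, C, D}
read y: {A, B, C, D}
read y: {A, B, C, D}
read y: {A, B, C, D}
read y: {A, B, C, D}
read x: {A, B, C, D}
Reachable ∩ accepting = {C} — nonempty.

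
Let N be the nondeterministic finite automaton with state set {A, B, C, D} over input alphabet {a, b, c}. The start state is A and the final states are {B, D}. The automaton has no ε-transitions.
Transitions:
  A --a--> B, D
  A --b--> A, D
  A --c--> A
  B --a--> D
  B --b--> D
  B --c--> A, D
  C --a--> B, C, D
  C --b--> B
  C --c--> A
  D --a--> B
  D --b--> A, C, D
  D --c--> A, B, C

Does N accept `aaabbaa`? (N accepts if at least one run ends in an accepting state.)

Start: {A}
read a: {B, D}
read a: {B, D}
read a: {B, D}
read b: {A, C, D}
read b: {A, B, C, D}
read a: {B, C, D}
read a: {B, C, D}
Reachable ∩ accepting = {B, D} — nonempty.

accepted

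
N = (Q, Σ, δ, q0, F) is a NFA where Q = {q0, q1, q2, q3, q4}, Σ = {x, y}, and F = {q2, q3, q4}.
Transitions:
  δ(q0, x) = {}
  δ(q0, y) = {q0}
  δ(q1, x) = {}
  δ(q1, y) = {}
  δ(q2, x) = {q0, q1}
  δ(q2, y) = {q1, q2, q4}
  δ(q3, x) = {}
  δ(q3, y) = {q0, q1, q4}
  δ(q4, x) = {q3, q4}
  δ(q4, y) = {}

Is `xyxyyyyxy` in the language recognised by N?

Start: {q0}
read x: {}
The reachable set is empty and stays empty for the remaining 8 symbols.
Reachable ∩ accepting = {} — empty.

rejected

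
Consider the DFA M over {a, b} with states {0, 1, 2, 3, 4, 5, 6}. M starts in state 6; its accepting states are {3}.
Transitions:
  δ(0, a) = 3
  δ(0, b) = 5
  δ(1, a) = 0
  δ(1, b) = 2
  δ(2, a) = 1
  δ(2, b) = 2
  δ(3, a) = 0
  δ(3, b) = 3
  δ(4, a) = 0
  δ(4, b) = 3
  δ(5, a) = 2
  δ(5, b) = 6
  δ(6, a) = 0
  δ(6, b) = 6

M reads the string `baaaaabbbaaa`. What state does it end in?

0

6 --b--> 6
6 --a--> 0
0 --a--> 3
3 --a--> 0
0 --a--> 3
3 --a--> 0
0 --b--> 5
5 --b--> 6
6 --b--> 6
6 --a--> 0
0 --a--> 3
3 --a--> 0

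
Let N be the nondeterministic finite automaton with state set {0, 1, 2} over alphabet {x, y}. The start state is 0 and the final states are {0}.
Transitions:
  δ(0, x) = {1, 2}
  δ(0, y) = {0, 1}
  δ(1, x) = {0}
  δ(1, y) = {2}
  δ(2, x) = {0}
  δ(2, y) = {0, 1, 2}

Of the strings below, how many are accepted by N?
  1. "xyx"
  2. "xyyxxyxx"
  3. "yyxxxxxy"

"xyx": accepted
"xyyxxyxx": accepted
"yyxxxxxy": accepted

3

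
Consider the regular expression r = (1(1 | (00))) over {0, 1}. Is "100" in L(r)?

yes

Split as 1·00: 1 matches 1 and (1|(00)) matches 00.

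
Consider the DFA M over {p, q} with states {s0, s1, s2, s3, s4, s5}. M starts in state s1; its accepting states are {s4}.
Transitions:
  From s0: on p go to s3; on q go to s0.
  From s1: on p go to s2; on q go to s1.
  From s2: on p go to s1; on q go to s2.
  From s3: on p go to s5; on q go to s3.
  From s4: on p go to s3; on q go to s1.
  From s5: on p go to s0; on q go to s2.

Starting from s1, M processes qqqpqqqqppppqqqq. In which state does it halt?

s1 --q--> s1
s1 --q--> s1
s1 --q--> s1
s1 --p--> s2
s2 --q--> s2
s2 --q--> s2
s2 --q--> s2
s2 --q--> s2
s2 --p--> s1
s1 --p--> s2
s2 --p--> s1
s1 --p--> s2
s2 --q--> s2
s2 --q--> s2
s2 --q--> s2
s2 --q--> s2

s2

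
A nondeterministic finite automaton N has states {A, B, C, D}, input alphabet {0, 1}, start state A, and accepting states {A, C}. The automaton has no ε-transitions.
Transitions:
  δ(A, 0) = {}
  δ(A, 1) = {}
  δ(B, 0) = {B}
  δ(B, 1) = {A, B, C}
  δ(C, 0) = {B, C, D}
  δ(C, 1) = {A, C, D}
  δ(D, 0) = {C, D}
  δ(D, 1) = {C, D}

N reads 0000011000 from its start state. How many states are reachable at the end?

0

Start: {A}
read 0: {}
The reachable set is empty and stays empty for the remaining 9 symbols.
Final reachable set {} has 0 states.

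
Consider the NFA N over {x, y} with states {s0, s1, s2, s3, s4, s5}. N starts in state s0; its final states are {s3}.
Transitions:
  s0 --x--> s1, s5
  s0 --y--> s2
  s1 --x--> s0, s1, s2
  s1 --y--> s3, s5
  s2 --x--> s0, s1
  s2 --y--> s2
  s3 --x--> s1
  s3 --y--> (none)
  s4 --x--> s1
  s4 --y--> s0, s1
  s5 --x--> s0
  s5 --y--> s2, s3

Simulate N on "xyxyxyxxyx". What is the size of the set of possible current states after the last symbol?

Start: {s0}
read x: {s1, s5}
read y: {s2, s3, s5}
read x: {s0, s1}
read y: {s2, s3, s5}
read x: {s0, s1}
read y: {s2, s3, s5}
read x: {s0, s1}
read x: {s0, s1, s2, s5}
read y: {s2, s3, s5}
read x: {s0, s1}
Final reachable set {s0, s1} has 2 states.

2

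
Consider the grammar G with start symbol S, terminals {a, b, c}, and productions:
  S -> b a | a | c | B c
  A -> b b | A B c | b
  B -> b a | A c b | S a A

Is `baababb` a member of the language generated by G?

no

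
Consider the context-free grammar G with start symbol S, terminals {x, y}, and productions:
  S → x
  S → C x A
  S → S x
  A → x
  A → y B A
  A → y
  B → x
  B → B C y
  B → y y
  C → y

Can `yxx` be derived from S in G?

S ⇒ CxA ⇒ yxA ⇒ yxx

yes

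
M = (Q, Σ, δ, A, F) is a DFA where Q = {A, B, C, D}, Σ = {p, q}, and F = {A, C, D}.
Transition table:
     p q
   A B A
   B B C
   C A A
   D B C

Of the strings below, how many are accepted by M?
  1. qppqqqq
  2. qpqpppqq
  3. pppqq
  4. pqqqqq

4

qppqqqq: accepted
qpqpppqq: accepted
pppqq: accepted
pqqqqq: accepted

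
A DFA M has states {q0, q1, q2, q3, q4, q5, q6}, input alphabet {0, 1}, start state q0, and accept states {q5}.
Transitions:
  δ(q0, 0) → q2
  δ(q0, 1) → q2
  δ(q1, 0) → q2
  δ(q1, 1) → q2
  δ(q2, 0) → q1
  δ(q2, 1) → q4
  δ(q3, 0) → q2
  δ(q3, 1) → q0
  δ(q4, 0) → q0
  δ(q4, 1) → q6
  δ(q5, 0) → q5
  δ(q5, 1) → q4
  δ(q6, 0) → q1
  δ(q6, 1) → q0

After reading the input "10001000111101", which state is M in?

q4

q0 --1--> q2
q2 --0--> q1
q1 --0--> q2
q2 --0--> q1
q1 --1--> q2
q2 --0--> q1
q1 --0--> q2
q2 --0--> q1
q1 --1--> q2
q2 --1--> q4
q4 --1--> q6
q6 --1--> q0
q0 --0--> q2
q2 --1--> q4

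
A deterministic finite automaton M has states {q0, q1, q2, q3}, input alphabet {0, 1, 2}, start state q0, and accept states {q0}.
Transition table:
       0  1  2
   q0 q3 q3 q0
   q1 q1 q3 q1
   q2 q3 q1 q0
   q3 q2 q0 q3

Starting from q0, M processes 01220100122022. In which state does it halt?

q0 --0--> q3
q3 --1--> q0
q0 --2--> q0
q0 --2--> q0
q0 --0--> q3
q3 --1--> q0
q0 --0--> q3
q3 --0--> q2
q2 --1--> q1
q1 --2--> q1
q1 --2--> q1
q1 --0--> q1
q1 --2--> q1
q1 --2--> q1

q1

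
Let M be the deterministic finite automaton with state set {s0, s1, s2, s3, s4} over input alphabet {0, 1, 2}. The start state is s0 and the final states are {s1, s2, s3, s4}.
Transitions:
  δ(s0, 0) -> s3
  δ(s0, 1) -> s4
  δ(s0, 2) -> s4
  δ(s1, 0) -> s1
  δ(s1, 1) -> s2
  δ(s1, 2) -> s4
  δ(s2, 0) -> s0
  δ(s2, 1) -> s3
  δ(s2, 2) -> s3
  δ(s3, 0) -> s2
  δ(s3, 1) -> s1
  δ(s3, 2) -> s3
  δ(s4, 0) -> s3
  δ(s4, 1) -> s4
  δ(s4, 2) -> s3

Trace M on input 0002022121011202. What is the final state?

s0 --0--> s3
s3 --0--> s2
s2 --0--> s0
s0 --2--> s4
s4 --0--> s3
s3 --2--> s3
s3 --2--> s3
s3 --1--> s1
s1 --2--> s4
s4 --1--> s4
s4 --0--> s3
s3 --1--> s1
s1 --1--> s2
s2 --2--> s3
s3 --0--> s2
s2 --2--> s3

s3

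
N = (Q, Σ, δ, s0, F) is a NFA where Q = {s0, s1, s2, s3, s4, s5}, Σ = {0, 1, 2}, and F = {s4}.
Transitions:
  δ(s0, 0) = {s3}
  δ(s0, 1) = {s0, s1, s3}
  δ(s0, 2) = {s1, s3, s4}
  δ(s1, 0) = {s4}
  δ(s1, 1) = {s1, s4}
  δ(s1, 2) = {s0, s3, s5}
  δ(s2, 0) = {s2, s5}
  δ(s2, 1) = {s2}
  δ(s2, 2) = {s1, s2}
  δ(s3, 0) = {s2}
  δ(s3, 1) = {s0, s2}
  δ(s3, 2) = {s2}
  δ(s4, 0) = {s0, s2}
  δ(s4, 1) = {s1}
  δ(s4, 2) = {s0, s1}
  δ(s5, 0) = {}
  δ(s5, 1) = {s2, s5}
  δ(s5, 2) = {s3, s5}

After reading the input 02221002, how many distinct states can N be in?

5

Start: {s0}
read 0: {s3}
read 2: {s2}
read 2: {s1, s2}
read 2: {s0, s1, s2, s3, s5}
read 1: {s0, s1, s2, s3, s4, s5}
read 0: {s0, s2, s3, s4, s5}
read 0: {s0, s2, s3, s5}
read 2: {s1, s2, s3, s4, s5}
Final reachable set {s1, s2, s3, s4, s5} has 5 states.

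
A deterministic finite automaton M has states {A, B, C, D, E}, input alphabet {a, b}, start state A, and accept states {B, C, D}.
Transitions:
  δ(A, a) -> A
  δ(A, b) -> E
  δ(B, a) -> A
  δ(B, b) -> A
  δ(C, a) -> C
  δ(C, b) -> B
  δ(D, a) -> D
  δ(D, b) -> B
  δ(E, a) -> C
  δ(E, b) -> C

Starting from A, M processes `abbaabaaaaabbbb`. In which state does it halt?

A

A --a--> A
A --b--> E
E --b--> C
C --a--> C
C --a--> C
C --b--> B
B --a--> A
A --a--> A
A --a--> A
A --a--> A
A --a--> A
A --b--> E
E --b--> C
C --b--> B
B --b--> A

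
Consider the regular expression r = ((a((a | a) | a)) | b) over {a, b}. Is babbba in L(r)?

Neither (a((a|a)|a)) nor b matches babbba.

no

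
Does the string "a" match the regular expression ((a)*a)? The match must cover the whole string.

yes

Split as ε·a: (a)* matches ε and a matches a.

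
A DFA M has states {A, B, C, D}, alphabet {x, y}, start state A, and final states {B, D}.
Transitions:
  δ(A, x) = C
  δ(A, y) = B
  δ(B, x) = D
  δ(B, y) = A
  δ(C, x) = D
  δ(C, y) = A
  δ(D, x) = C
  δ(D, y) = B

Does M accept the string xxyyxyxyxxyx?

accepted

A --x--> C
C --x--> D
D --y--> B
B --y--> A
A --x--> C
C --y--> A
A --x--> C
C --y--> A
A --x--> C
C --x--> D
D --y--> B
B --x--> D
End in state D, which is an accepting state.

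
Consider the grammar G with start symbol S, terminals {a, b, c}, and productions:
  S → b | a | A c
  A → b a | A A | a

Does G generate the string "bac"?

S ⇒ Ac ⇒ bac

yes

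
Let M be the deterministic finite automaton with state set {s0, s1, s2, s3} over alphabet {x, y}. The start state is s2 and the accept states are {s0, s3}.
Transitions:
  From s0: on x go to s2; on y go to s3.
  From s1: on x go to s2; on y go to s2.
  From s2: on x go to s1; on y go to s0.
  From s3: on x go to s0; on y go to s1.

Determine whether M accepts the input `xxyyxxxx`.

s2 --x--> s1
s1 --x--> s2
s2 --y--> s0
s0 --y--> s3
s3 --x--> s0
s0 --x--> s2
s2 --x--> s1
s1 --x--> s2
End in state s2, which is not an accepting state.

rejected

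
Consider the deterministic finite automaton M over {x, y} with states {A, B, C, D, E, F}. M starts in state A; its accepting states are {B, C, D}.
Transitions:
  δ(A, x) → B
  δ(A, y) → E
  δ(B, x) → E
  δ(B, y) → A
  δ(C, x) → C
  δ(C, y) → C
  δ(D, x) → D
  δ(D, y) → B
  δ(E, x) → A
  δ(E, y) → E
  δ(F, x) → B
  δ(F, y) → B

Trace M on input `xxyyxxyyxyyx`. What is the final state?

A

A --x--> B
B --x--> E
E --y--> E
E --y--> E
E --x--> A
A --x--> B
B --y--> A
A --y--> E
E --x--> A
A --y--> E
E --y--> E
E --x--> A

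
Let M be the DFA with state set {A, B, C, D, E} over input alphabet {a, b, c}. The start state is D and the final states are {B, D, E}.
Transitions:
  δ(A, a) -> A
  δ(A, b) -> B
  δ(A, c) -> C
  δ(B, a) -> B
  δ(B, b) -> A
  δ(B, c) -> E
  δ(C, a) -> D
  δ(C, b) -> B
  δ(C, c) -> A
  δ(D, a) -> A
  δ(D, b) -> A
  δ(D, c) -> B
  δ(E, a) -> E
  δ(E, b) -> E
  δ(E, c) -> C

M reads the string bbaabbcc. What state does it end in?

D --b--> A
A --b--> B
B --a--> B
B --a--> B
B --b--> A
A --b--> B
B --c--> E
E --c--> C

C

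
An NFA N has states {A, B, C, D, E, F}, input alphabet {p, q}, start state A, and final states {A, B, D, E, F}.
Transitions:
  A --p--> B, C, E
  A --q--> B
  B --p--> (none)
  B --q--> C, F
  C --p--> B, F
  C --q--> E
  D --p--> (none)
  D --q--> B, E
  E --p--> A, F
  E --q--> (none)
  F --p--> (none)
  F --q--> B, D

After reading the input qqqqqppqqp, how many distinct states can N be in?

2

Start: {A}
read q: {B}
read q: {C, F}
read q: {B, D, E}
read q: {B, C, E, F}
read q: {B, C, D, E, F}
read p: {A, B, F}
read p: {B, C, E}
read q: {C, E, F}
read q: {B, D, E}
read p: {A, F}
Final reachable set {A, F} has 2 states.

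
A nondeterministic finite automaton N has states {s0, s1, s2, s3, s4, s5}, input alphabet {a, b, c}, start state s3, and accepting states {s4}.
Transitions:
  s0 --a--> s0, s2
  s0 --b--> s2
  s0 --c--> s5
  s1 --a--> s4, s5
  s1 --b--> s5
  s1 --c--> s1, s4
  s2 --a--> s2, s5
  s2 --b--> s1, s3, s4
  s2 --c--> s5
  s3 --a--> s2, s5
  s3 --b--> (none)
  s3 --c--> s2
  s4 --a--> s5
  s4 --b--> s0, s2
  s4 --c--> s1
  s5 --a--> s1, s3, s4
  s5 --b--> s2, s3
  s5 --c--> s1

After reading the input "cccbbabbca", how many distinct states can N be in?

5

Start: {s3}
read c: {s2}
read c: {s5}
read c: {s1}
read b: {s5}
read b: {s2, s3}
read a: {s2, s5}
read b: {s1, s2, s3, s4}
read b: {s0, s1, s2, s3, s4, s5}
read c: {s1, s2, s4, s5}
read a: {s1, s2, s3, s4, s5}
Final reachable set {s1, s2, s3, s4, s5} has 5 states.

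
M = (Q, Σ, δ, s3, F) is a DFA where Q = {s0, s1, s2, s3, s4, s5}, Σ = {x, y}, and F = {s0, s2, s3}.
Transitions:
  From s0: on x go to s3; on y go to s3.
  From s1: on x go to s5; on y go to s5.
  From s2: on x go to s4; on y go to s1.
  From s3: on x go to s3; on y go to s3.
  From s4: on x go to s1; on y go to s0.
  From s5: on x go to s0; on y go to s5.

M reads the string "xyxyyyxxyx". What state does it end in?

s3

s3 --x--> s3
s3 --y--> s3
s3 --x--> s3
s3 --y--> s3
s3 --y--> s3
s3 --y--> s3
s3 --x--> s3
s3 --x--> s3
s3 --y--> s3
s3 --x--> s3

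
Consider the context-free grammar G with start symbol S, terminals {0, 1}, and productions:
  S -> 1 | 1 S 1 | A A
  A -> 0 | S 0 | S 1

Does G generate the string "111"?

S ⇒ 1S1 ⇒ 111

yes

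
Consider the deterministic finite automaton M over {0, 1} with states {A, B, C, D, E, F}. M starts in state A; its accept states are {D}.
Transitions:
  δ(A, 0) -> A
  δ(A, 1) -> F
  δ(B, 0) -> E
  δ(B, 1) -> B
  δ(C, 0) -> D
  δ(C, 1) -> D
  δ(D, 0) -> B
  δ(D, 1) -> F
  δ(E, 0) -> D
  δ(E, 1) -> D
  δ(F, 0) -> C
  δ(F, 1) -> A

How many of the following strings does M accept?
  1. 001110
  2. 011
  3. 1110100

001110: rejected
011: rejected
1110100: rejected

0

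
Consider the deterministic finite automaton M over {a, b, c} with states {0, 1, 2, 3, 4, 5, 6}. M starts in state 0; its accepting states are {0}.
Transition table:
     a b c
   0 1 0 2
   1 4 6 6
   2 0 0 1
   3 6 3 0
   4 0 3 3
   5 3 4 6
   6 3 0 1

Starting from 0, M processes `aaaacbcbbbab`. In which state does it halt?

0 --a--> 1
1 --a--> 4
4 --a--> 0
0 --a--> 1
1 --c--> 6
6 --b--> 0
0 --c--> 2
2 --b--> 0
0 --b--> 0
0 --b--> 0
0 --a--> 1
1 --b--> 6

6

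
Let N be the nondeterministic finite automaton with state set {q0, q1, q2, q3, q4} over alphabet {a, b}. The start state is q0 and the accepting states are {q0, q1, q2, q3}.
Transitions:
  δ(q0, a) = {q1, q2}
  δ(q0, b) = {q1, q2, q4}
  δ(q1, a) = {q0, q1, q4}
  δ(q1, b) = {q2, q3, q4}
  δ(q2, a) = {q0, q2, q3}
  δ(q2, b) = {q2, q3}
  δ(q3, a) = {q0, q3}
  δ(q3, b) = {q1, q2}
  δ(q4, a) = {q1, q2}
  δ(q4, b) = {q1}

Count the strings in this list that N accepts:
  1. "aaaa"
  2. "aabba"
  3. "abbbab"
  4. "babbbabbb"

4

"aaaa": accepted
"aabba": accepted
"abbbab": accepted
"babbbabbb": accepted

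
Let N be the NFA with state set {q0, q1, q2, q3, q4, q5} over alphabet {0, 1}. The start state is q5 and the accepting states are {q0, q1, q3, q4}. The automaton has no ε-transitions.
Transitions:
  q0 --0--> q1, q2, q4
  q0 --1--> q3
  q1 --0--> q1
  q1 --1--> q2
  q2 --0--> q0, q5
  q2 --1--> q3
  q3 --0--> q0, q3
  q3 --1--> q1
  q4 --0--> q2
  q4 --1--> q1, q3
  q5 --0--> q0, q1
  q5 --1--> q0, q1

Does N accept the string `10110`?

Start: {q5}
read 1: {q0, q1}
read 0: {q1, q2, q4}
read 1: {q1, q2, q3}
read 1: {q1, q2, q3}
read 0: {q0, q1, q3, q5}
Reachable ∩ accepting = {q0, q1, q3} — nonempty.

accepted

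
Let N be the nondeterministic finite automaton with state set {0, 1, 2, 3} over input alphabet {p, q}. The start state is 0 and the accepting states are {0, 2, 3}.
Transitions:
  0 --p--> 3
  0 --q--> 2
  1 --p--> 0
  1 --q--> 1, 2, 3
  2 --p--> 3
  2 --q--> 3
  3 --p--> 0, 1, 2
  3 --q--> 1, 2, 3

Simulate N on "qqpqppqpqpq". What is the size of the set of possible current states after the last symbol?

3

Start: {0}
read q: {2}
read q: {3}
read p: {0, 1, 2}
read q: {1, 2, 3}
read p: {0, 1, 2, 3}
read p: {0, 1, 2, 3}
read q: {1, 2, 3}
read p: {0, 1, 2, 3}
read q: {1, 2, 3}
read p: {0, 1, 2, 3}
read q: {1, 2, 3}
Final reachable set {1, 2, 3} has 3 states.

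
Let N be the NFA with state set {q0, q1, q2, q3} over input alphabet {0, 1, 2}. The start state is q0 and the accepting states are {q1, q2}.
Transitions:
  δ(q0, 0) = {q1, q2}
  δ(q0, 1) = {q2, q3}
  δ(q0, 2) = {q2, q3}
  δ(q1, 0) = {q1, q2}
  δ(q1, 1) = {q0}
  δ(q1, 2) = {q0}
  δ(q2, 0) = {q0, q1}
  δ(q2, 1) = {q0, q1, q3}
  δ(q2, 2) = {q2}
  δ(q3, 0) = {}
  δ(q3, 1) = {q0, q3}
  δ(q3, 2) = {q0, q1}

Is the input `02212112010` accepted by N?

accepted

Start: {q0}
read 0: {q1, q2}
read 2: {q0, q2}
read 2: {q2, q3}
read 1: {q0, q1, q3}
read 2: {q0, q1, q2, q3}
read 1: {q0, q1, q2, q3}
read 1: {q0, q1, q2, q3}
read 2: {q0, q1, q2, q3}
read 0: {q0, q1, q2}
read 1: {q0, q1, q2, q3}
read 0: {q0, q1, q2}
Reachable ∩ accepting = {q1, q2} — nonempty.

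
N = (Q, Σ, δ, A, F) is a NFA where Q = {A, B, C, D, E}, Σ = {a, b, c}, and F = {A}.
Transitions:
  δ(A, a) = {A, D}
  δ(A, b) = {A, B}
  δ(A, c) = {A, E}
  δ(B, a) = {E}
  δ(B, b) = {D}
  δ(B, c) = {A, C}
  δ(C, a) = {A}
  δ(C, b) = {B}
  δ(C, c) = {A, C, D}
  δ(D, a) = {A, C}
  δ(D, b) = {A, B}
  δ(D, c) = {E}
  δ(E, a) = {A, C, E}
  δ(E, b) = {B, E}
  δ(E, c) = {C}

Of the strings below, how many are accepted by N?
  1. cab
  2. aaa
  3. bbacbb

cab: accepted
aaa: accepted
bbacbb: accepted

3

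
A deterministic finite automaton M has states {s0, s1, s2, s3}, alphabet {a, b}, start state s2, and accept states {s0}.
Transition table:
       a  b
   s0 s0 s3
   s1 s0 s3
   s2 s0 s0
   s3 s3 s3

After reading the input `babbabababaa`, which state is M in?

s3

s2 --b--> s0
s0 --a--> s0
s0 --b--> s3
s3 --b--> s3
s3 --a--> s3
s3 --b--> s3
s3 --a--> s3
s3 --b--> s3
s3 --a--> s3
s3 --b--> s3
s3 --a--> s3
s3 --a--> s3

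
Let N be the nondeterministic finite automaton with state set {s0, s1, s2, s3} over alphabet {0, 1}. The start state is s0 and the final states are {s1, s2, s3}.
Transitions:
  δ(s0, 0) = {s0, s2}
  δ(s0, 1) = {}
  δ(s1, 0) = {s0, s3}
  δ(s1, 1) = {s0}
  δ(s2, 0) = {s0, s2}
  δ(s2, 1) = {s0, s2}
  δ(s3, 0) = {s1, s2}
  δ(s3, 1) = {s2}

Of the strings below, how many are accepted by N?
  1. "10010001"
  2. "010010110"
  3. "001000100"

2

"10010001": rejected
"010010110": accepted
"001000100": accepted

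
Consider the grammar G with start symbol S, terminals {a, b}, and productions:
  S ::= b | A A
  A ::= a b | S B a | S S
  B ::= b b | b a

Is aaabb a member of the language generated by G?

no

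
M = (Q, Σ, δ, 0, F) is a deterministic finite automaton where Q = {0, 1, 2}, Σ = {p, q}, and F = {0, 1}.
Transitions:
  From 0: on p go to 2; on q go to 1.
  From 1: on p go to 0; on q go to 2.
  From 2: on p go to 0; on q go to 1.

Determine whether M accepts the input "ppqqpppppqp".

accepted

0 --p--> 2
2 --p--> 0
0 --q--> 1
1 --q--> 2
2 --p--> 0
0 --p--> 2
2 --p--> 0
0 --p--> 2
2 --p--> 0
0 --q--> 1
1 --p--> 0
End in state 0, which is an accepting state.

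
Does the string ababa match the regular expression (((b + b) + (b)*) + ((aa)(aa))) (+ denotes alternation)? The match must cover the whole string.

Neither ((b+b)+(b)*) nor ((aa)(aa)) matches ababa.

no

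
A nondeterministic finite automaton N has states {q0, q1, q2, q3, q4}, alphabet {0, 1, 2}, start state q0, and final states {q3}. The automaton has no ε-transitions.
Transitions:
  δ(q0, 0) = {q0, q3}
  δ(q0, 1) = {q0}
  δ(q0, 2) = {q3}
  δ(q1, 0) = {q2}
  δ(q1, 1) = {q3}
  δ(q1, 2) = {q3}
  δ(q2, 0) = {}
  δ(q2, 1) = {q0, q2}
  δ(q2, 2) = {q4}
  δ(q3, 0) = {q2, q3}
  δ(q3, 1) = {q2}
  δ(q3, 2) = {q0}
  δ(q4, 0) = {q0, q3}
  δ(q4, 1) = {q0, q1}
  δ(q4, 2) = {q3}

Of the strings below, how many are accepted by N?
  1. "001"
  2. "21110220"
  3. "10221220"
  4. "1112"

"001": rejected
"21110220": accepted
"10221220": accepted
"1112": accepted

3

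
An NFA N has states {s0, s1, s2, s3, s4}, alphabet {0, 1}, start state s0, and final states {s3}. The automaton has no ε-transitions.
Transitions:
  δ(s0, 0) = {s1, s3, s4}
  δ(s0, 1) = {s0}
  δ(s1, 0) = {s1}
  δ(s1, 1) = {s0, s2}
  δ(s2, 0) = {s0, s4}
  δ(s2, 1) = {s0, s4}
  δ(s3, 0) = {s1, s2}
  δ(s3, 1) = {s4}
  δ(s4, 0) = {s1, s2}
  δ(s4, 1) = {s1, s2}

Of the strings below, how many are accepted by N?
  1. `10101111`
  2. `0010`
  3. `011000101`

1

`10101111`: rejected
`0010`: accepted
`011000101`: rejected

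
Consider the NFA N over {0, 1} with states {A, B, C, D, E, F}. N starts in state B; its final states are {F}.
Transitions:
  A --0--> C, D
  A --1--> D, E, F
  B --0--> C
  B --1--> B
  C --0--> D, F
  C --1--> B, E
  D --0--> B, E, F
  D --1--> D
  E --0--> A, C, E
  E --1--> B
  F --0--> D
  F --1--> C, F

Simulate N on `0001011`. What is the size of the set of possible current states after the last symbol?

5

Start: {B}
read 0: {C}
read 0: {D, F}
read 0: {B, D, E, F}
read 1: {B, C, D, F}
read 0: {B, C, D, E, F}
read 1: {B, C, D, E, F}
read 1: {B, C, D, E, F}
Final reachable set {B, C, D, E, F} has 5 states.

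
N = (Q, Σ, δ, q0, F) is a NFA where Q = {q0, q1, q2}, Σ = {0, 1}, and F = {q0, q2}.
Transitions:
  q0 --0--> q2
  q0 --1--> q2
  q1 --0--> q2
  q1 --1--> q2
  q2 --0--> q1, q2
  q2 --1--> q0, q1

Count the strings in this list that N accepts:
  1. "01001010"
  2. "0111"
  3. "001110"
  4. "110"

4

"01001010": accepted
"0111": accepted
"001110": accepted
"110": accepted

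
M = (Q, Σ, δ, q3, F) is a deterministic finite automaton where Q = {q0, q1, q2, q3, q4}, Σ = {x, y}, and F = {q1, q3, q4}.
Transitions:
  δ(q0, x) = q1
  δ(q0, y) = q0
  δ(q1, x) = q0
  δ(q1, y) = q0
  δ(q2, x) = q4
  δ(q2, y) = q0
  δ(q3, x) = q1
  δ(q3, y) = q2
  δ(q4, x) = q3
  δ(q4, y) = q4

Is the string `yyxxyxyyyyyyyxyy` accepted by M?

rejected

q3 --y--> q2
q2 --y--> q0
q0 --x--> q1
q1 --x--> q0
q0 --y--> q0
q0 --x--> q1
q1 --y--> q0
q0 --y--> q0
q0 --y--> q0
q0 --y--> q0
q0 --y--> q0
q0 --y--> q0
q0 --y--> q0
q0 --x--> q1
q1 --y--> q0
q0 --y--> q0
End in state q0, which is not an accepting state.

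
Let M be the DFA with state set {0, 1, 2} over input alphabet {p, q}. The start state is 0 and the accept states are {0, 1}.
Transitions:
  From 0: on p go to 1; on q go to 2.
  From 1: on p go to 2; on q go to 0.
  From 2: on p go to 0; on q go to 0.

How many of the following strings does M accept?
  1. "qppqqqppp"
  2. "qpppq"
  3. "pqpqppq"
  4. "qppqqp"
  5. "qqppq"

5

"qppqqqppp": accepted
"qpppq": accepted
"pqpqppq": accepted
"qppqqp": accepted
"qqppq": accepted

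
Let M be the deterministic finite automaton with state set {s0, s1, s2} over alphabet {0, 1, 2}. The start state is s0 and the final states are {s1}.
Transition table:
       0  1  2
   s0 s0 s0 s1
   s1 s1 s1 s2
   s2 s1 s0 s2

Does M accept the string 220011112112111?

accepted

s0 --2--> s1
s1 --2--> s2
s2 --0--> s1
s1 --0--> s1
s1 --1--> s1
s1 --1--> s1
s1 --1--> s1
s1 --1--> s1
s1 --2--> s2
s2 --1--> s0
s0 --1--> s0
s0 --2--> s1
s1 --1--> s1
s1 --1--> s1
s1 --1--> s1
End in state s1, which is an accepting state.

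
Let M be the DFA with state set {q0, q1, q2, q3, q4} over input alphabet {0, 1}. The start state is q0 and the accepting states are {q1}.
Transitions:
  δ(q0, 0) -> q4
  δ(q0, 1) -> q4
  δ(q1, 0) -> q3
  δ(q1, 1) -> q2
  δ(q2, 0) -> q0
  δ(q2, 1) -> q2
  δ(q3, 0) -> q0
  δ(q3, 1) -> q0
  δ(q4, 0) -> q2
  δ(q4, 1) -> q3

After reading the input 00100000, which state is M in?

q0 --0--> q4
q4 --0--> q2
q2 --1--> q2
q2 --0--> q0
q0 --0--> q4
q4 --0--> q2
q2 --0--> q0
q0 --0--> q4

q4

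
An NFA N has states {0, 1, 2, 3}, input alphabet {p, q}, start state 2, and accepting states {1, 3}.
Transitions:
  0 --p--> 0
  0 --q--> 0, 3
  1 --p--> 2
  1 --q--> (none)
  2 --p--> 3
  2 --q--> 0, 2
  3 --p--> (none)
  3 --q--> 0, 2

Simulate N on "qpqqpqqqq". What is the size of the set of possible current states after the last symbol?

3

Start: {2}
read q: {0, 2}
read p: {0, 3}
read q: {0, 2, 3}
read q: {0, 2, 3}
read p: {0, 3}
read q: {0, 2, 3}
read q: {0, 2, 3}
read q: {0, 2, 3}
read q: {0, 2, 3}
Final reachable set {0, 2, 3} has 3 states.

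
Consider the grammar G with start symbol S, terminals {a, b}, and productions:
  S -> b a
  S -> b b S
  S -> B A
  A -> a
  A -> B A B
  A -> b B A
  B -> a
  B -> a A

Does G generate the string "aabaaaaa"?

S ⇒ BA ⇒ aAA ⇒ aBABA ⇒ aaABA ⇒ aabBABA ⇒ aabaAABA ⇒ aabaaABA ⇒ aabaaaBA ⇒ aabaaaaA ⇒ aabaaaaa

yes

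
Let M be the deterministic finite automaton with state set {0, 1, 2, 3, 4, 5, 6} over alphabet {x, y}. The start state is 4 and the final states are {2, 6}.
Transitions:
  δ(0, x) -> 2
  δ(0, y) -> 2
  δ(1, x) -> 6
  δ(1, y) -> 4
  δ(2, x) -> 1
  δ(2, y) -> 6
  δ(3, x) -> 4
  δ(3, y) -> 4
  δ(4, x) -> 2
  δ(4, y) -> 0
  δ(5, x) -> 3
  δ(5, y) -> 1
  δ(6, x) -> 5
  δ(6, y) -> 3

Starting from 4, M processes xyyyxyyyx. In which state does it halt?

4 --x--> 2
2 --y--> 6
6 --y--> 3
3 --y--> 4
4 --x--> 2
2 --y--> 6
6 --y--> 3
3 --y--> 4
4 --x--> 2

2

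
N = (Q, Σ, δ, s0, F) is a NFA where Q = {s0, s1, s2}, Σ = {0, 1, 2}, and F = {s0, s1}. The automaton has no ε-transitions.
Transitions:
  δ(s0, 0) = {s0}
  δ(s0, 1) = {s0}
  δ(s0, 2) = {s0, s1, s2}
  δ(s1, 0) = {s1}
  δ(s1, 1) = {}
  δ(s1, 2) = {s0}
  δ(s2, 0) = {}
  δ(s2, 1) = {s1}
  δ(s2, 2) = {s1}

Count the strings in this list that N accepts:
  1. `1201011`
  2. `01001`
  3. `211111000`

3

`1201011`: accepted
`01001`: accepted
`211111000`: accepted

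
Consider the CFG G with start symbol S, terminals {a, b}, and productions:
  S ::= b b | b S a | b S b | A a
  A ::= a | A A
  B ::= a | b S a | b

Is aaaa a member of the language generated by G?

yes

S ⇒ Aa ⇒ AAa ⇒ aAa ⇒ aAAa ⇒ aaAa ⇒ aaaa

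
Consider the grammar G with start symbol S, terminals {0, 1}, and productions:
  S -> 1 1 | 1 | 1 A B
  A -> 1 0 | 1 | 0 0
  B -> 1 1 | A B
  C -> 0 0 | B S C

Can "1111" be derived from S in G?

yes

S ⇒ 1AB ⇒ 11B ⇒ 1111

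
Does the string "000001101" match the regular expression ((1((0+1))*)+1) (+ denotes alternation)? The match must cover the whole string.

no

Neither (1((0+1))*) nor 1 matches 000001101.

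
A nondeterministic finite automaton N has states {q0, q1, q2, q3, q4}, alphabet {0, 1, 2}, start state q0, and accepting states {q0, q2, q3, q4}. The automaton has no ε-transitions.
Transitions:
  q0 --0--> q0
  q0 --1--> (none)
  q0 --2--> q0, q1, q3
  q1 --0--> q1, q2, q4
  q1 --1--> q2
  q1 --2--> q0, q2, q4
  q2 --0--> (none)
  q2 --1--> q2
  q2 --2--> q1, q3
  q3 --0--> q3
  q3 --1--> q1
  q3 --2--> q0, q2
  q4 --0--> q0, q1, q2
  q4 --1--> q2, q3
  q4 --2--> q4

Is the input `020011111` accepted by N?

Start: {q0}
read 0: {q0}
read 2: {q0, q1, q3}
read 0: {q0, q1, q2, q3, q4}
read 0: {q0, q1, q2, q3, q4}
read 1: {q1, q2, q3}
read 1: {q1, q2}
read 1: {q2}
read 1: {q2}
read 1: {q2}
Reachable ∩ accepting = {q2} — nonempty.

accepted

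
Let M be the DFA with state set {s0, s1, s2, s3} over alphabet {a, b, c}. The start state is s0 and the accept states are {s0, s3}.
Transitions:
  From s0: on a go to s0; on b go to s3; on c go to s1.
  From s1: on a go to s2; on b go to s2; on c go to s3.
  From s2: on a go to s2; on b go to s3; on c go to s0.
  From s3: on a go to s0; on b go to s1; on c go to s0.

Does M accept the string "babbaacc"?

rejected

s0 --b--> s3
s3 --a--> s0
s0 --b--> s3
s3 --b--> s1
s1 --a--> s2
s2 --a--> s2
s2 --c--> s0
s0 --c--> s1
End in state s1, which is not an accepting state.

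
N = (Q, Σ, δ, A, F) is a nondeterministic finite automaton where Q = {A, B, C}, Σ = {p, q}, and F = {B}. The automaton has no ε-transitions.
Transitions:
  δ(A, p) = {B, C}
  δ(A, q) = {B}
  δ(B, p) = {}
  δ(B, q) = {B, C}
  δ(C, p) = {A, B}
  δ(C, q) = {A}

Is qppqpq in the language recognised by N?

rejected

Start: {A}
read q: {B}
read p: {}
The reachable set is empty and stays empty for the remaining 4 symbols.
Reachable ∩ accepting = {} — empty.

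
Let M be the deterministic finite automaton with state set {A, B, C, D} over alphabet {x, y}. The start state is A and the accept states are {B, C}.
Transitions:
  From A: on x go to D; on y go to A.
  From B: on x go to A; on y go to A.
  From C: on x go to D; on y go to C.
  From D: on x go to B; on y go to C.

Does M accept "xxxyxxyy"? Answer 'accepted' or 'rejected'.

rejected

A --x--> D
D --x--> B
B --x--> A
A --y--> A
A --x--> D
D --x--> B
B --y--> A
A --y--> A
End in state A, which is not an accepting state.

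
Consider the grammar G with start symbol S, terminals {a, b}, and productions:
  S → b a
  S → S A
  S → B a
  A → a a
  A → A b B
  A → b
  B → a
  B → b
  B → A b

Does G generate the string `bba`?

S ⇒ Ba ⇒ Aba ⇒ bba

yes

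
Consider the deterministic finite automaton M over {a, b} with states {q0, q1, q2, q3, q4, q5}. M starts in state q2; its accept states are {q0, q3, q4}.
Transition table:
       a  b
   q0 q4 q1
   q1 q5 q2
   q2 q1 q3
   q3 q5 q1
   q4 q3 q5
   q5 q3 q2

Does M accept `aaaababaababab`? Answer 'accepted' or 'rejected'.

rejected

q2 --a--> q1
q1 --a--> q5
q5 --a--> q3
q3 --a--> q5
q5 --b--> q2
q2 --a--> q1
q1 --b--> q2
q2 --a--> q1
q1 --a--> q5
q5 --b--> q2
q2 --a--> q1
q1 --b--> q2
q2 --a--> q1
q1 --b--> q2
End in state q2, which is not an accepting state.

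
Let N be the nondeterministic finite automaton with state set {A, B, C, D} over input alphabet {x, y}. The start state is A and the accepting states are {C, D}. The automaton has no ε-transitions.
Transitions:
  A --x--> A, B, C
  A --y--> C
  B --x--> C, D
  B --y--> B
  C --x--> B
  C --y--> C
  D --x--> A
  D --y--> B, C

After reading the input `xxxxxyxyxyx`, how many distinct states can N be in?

Start: {A}
read x: {A, B, C}
read x: {A, B, C, D}
read x: {A, B, C, D}
read x: {A, B, C, D}
read x: {A, B, C, D}
read y: {B, C}
read x: {B, C, D}
read y: {B, C}
read x: {B, C, D}
read y: {B, C}
read x: {B, C, D}
Final reachable set {B, C, D} has 3 states.

3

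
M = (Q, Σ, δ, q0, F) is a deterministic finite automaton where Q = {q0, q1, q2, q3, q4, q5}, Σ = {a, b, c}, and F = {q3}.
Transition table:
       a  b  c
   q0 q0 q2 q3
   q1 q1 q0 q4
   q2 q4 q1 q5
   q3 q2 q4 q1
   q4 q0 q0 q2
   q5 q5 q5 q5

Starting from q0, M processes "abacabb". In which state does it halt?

q0 --a--> q0
q0 --b--> q2
q2 --a--> q4
q4 --c--> q2
q2 --a--> q4
q4 --b--> q0
q0 --b--> q2

q2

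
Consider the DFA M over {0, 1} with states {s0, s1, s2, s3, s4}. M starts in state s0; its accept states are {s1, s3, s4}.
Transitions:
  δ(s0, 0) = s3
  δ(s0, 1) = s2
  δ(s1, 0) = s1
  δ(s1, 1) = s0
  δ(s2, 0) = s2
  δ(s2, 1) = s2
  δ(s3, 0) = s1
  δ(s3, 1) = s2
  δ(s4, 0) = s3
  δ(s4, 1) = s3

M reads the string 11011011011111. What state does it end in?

s0 --1--> s2
s2 --1--> s2
s2 --0--> s2
s2 --1--> s2
s2 --1--> s2
s2 --0--> s2
s2 --1--> s2
s2 --1--> s2
s2 --0--> s2
s2 --1--> s2
s2 --1--> s2
s2 --1--> s2
s2 --1--> s2
s2 --1--> s2

s2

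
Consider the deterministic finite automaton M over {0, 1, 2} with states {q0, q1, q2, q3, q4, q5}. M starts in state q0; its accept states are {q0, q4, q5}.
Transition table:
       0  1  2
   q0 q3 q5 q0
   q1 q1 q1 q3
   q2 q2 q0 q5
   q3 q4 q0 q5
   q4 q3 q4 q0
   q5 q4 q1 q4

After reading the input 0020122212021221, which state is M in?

q1

q0 --0--> q3
q3 --0--> q4
q4 --2--> q0
q0 --0--> q3
q3 --1--> q0
q0 --2--> q0
q0 --2--> q0
q0 --2--> q0
q0 --1--> q5
q5 --2--> q4
q4 --0--> q3
q3 --2--> q5
q5 --1--> q1
q1 --2--> q3
q3 --2--> q5
q5 --1--> q1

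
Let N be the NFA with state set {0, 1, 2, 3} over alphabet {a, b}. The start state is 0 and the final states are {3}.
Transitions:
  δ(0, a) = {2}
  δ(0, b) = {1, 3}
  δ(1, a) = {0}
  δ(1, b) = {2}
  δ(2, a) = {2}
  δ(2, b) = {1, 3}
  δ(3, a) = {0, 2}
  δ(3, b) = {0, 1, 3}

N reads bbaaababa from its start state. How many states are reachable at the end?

Start: {0}
read b: {1, 3}
read b: {0, 1, 2, 3}
read a: {0, 2}
read a: {2}
read a: {2}
read b: {1, 3}
read a: {0, 2}
read b: {1, 3}
read a: {0, 2}
Final reachable set {0, 2} has 2 states.

2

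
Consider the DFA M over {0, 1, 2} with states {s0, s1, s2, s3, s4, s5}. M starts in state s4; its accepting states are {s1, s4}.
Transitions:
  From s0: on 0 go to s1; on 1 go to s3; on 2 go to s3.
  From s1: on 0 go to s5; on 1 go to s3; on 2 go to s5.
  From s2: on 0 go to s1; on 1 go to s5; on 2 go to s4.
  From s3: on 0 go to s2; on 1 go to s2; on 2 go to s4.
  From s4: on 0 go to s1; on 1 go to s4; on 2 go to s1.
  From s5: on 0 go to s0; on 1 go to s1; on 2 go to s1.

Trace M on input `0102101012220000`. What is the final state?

s5

s4 --0--> s1
s1 --1--> s3
s3 --0--> s2
s2 --2--> s4
s4 --1--> s4
s4 --0--> s1
s1 --1--> s3
s3 --0--> s2
s2 --1--> s5
s5 --2--> s1
s1 --2--> s5
s5 --2--> s1
s1 --0--> s5
s5 --0--> s0
s0 --0--> s1
s1 --0--> s5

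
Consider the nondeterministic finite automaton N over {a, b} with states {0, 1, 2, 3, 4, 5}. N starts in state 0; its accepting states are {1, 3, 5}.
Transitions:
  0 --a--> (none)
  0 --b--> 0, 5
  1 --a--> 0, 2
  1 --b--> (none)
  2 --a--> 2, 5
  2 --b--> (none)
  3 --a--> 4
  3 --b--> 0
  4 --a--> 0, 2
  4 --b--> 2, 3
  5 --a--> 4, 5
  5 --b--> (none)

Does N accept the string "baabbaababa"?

accepted

Start: {0}
read b: {0, 5}
read a: {4, 5}
read a: {0, 2, 4, 5}
read b: {0, 2, 3, 5}
read b: {0, 5}
read a: {4, 5}
read a: {0, 2, 4, 5}
read b: {0, 2, 3, 5}
read a: {2, 4, 5}
read b: {2, 3}
read a: {2, 4, 5}
Reachable ∩ accepting = {5} — nonempty.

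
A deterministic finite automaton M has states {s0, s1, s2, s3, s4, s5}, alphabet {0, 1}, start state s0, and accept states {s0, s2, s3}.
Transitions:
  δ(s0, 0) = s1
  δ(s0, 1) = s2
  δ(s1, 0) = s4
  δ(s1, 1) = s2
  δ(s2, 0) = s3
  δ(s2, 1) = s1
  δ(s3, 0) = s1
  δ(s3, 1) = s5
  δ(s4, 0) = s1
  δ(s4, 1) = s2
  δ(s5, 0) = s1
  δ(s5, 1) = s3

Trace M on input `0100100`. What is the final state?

s0 --0--> s1
s1 --1--> s2
s2 --0--> s3
s3 --0--> s1
s1 --1--> s2
s2 --0--> s3
s3 --0--> s1

s1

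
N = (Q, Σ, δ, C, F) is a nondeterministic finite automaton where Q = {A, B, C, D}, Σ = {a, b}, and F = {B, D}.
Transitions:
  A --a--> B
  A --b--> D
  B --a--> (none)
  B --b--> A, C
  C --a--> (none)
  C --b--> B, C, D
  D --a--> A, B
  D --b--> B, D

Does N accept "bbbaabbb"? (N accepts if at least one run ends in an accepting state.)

Start: {C}
read b: {B, C, D}
read b: {A, B, C, D}
read b: {A, B, C, D}
read a: {A, B}
read a: {B}
read b: {A, C}
read b: {B, C, D}
read b: {A, B, C, D}
Reachable ∩ accepting = {B, D} — nonempty.

accepted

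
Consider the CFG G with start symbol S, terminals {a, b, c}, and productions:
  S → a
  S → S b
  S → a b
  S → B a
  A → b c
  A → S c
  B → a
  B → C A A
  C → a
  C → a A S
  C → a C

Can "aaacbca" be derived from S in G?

S ⇒ Ba ⇒ CAAa ⇒ aAAa ⇒ aScAa ⇒ aBacAa ⇒ aaacAa ⇒ aaacbca

yes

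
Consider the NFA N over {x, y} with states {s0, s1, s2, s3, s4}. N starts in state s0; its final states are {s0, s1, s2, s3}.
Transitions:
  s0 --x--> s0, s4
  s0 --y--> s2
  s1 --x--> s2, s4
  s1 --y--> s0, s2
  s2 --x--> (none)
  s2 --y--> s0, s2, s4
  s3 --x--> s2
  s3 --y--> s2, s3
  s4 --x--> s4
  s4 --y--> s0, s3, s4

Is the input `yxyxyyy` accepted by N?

Start: {s0}
read y: {s2}
read x: {}
The reachable set is empty and stays empty for the remaining 5 symbols.
Reachable ∩ accepting = {} — empty.

rejected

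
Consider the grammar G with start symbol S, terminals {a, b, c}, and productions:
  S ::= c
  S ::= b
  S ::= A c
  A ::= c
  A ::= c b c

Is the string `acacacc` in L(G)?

no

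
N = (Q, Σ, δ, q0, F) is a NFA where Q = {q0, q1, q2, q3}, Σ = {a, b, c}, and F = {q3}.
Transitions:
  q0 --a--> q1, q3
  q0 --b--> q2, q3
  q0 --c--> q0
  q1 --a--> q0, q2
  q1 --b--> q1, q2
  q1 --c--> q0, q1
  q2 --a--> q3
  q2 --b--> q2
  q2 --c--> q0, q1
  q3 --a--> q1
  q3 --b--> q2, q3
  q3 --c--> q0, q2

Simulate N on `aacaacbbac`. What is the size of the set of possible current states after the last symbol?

Start: {q0}
read a: {q1, q3}
read a: {q0, q1, q2}
read c: {q0, q1}
read a: {q0, q1, q2, q3}
read a: {q0, q1, q2, q3}
read c: {q0, q1, q2}
read b: {q1, q2, q3}
read b: {q1, q2, q3}
read a: {q0, q1, q2, q3}
read c: {q0, q1, q2}
Final reachable set {q0, q1, q2} has 3 states.

3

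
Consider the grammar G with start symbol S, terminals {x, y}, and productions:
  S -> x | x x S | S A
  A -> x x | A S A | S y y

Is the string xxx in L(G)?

S ⇒ xxS ⇒ xxx

yes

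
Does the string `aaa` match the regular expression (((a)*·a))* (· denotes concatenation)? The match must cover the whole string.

yes

Split into 3 pieces a · a · a; each matches ((a)*·a).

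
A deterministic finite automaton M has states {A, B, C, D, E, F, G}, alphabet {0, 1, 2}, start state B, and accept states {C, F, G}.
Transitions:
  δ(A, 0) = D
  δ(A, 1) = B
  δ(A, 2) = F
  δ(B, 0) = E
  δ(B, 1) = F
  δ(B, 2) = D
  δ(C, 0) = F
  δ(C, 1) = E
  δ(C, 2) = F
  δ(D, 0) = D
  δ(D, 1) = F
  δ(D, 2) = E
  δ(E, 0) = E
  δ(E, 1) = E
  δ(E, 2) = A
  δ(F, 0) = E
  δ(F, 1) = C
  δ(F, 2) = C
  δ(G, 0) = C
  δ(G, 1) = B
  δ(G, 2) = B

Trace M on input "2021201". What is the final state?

B --2--> D
D --0--> D
D --2--> E
E --1--> E
E --2--> A
A --0--> D
D --1--> F

F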